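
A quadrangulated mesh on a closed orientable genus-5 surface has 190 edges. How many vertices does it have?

χ = 2 − 2·5 = -8, and every face is a square so 4F = 2E.
F = 2E/4 = 95. Then V = -8 + E − F = -8 + 190 − 95 = 87.

87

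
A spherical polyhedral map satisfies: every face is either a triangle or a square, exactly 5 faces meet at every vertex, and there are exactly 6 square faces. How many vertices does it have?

24

Let x be the number of triangles; then F = 6 + x.
Edge–face incidences: 2E = 4·6 + 3·x = 24 + 3x.
Every vertex has degree 5, so 5V = 2E.
Euler: V − E + F = 2 ⇒ (2E)/5 − E + (6 + x) = 2.
Multiply by 10: 2·(2E) − 5·(2E) + 10·(6 + x) = 20, i.e. 60 + 10x − 3·(24 + 3x) = 20.
Collecting terms: x − 12 = 20, so x = 32.
Then 2E = 24 + 3·32 = 120, so E = 60, V = 2E/5 = 24, F = 6 + 32 = 38.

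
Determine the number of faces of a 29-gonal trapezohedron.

58

The n-trapezohedron (dual of the n-antiprism) has V = 2·29 + 2 = 60, E = 4·29 = 116, F = 2·29 = 58.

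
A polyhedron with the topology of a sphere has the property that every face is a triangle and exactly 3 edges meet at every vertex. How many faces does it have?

4

Each face has 3 edges and each edge borders two faces, so 2E = 3F.
Each vertex has degree 3, so 3V = 2E and hence V = 3F/3.
Euler: V − E + F = 2 ⇒ (3F/3) − (3F/2) + F = 2.
Multiply by 6: (6 − 9 + 6)F = 12, i.e. 3F = 12.
So F = 4, E = 3·4/2 = 6, V = 3·4/3 = 4.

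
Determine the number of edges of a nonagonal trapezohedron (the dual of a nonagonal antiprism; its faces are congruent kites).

36

The n-trapezohedron (dual of the n-antiprism) has V = 2·9 + 2 = 20, E = 4·9 = 36, F = 2·9 = 18.
Check: V − E + F = 20 − 36 + 18 = 2.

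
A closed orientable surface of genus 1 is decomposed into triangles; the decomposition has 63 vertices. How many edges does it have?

χ = 2 − 2·1 = 0, and every face is a triangle so 3F = 2E.
V − E + F = 0 with E = 3F/2 gives 63 − (3/2 − 1)·F = 0, so F = 126 and E = 189.

189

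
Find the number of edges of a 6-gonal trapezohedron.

24

The n-trapezohedron (dual of the n-antiprism) has V = 2·6 + 2 = 14, E = 4·6 = 24, F = 2·6 = 12.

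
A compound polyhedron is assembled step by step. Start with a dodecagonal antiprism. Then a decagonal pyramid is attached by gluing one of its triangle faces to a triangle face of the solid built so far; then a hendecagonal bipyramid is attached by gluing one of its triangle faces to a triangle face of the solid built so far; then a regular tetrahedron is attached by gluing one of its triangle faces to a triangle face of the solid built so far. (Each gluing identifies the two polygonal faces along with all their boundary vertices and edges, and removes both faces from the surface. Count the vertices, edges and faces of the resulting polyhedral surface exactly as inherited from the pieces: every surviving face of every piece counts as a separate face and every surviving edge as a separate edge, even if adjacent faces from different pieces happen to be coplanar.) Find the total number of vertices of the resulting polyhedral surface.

A dodecagonal antiprism: V=24, E=48, F=26.
Attach a decagonal pyramid (V=11, E=20, F=11) along a 3-gon: merge 3 vertices and 3 edges, delete both glued faces → V=32, E=65, F=35.
Attach a hendecagonal bipyramid (V=13, E=33, F=22) along a 3-gon: merge 3 vertices and 3 edges, delete both glued faces → V=42, E=95, F=55.
Attach a regular tetrahedron (V=4, E=6, F=4) along a 3-gon: merge 3 vertices and 3 edges, delete both glued faces → V=43, E=98, F=57.
Check: V − E + F = 43 − 98 + 57 = 2.

43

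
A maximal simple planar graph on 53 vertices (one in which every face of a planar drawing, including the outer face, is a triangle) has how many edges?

In a plane triangulation 3F = 2E and V − E + F = 2, so E = 3V − 6 = 3·53 − 6 = 153.

153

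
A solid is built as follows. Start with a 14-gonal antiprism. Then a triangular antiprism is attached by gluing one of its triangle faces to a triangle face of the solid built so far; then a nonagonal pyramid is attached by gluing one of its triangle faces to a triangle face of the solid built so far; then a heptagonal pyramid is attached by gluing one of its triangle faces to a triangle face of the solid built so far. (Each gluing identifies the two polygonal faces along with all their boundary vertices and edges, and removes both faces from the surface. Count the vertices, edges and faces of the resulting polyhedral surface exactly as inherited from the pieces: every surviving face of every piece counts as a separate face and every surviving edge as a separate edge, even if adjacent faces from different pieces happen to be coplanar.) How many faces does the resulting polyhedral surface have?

50

A 14-gonal antiprism: V=28, E=56, F=30.
Attach a triangular antiprism (V=6, E=12, F=8) along a 3-gon: merge 3 vertices and 3 edges, delete both glued faces → V=31, E=65, F=36.
Attach a nonagonal pyramid (V=10, E=18, F=10) along a 3-gon: merge 3 vertices and 3 edges, delete both glued faces → V=38, E=80, F=44.
Attach a heptagonal pyramid (V=8, E=14, F=8) along a 3-gon: merge 3 vertices and 3 edges, delete both glued faces → V=43, E=91, F=50.
Check: V − E + F = 43 − 91 + 50 = 2.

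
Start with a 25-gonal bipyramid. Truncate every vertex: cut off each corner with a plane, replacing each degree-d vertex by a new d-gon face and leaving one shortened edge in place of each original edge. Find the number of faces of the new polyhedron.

The base solid has V = 27, E = 75, F = 50.
Truncation replaces each original edge-end by a new vertex, so V′ = 2E = 150.
Each original edge survives, and each old vertex of degree d contributes d new edges; summing degrees gives Σd = 2E, so E′ = E + 2E = 3E = 225.
Each original face survives and each original vertex becomes one new face: F′ = F + V = 77.

77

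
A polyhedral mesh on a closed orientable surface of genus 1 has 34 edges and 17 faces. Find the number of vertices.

For a closed orientable surface of genus 1, χ = 2 − 2·1 = 0.
V = 0 + E − F = 0 + 34 − 17 = 17.

17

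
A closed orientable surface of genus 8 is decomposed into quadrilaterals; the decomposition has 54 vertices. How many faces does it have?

68

χ = 2 − 2·8 = -14, and every face is a square so 4F = 2E.
V − E + F = -14 with E = 4F/2 gives 54 − (4/2 − 1)·F = -14, so F = 68 and E = 136.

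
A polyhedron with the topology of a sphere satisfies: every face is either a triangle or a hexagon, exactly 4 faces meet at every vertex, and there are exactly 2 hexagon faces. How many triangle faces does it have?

Let x be the number of triangles; then F = 2 + x.
Edge–face incidences: 2E = 6·2 + 3·x = 12 + 3x.
Every vertex has degree 4, so 4V = 2E.
Euler: V − E + F = 2 ⇒ (2E)/4 − E + (2 + x) = 2.
Multiply by 8: 2·(2E) − 4·(2E) + 8·(2 + x) = 16, i.e. 16 + 8x − 2·(12 + 3x) = 16.
Collecting terms: 2x − 8 = 16, so 2x = 24, so x = 12.
Then 2E = 12 + 3·12 = 48, so E = 24, V = 2E/4 = 12, F = 2 + 12 = 14.

12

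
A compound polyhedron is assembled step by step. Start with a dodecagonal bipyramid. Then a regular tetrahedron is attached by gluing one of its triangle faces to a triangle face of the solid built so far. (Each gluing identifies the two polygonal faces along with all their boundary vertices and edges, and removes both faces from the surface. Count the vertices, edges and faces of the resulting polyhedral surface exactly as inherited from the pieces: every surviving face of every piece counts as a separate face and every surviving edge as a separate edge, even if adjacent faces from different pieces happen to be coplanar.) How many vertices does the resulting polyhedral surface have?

15

A dodecagonal bipyramid: V=14, E=36, F=24.
Attach a regular tetrahedron (V=4, E=6, F=4) along a 3-gon: merge 3 vertices and 3 edges, delete both glued faces → V=15, E=39, F=26.
Check: V − E + F = 15 − 39 + 26 = 2.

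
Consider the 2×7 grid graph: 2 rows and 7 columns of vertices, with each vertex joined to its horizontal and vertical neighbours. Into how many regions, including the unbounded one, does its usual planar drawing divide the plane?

The grid has V = 2·7 = 14 vertices and E = 2·6 + 7·1 = 19 edges.
F = 2 − V + E = 2 − 14 + 19 = 7.

7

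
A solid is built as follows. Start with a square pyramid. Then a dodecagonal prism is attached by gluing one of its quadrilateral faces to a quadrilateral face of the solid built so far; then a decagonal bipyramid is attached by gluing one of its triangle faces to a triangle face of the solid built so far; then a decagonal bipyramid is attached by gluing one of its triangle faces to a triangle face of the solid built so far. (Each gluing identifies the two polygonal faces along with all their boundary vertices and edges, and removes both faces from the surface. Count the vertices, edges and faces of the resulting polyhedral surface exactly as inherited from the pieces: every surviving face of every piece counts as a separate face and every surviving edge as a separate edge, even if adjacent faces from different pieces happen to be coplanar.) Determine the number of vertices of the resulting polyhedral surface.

43

A square pyramid: V=5, E=8, F=5.
Attach a dodecagonal prism (V=24, E=36, F=14) along a 4-gon: merge 4 vertices and 4 edges, delete both glued faces → V=25, E=40, F=17.
Attach a decagonal bipyramid (V=12, E=30, F=20) along a 3-gon: merge 3 vertices and 3 edges, delete both glued faces → V=34, E=67, F=35.
Attach a decagonal bipyramid (V=12, E=30, F=20) along a 3-gon: merge 3 vertices and 3 edges, delete both glued faces → V=43, E=94, F=53.
Check: V − E + F = 43 − 94 + 53 = 2.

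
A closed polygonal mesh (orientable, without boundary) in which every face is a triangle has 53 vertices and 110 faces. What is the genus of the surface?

2

Every face is a triangle, so 2E = 3·110 = 330, giving E = 165.
χ = V − E + F = 53 − 165 + 110 = -2.
For a closed orientable surface χ = 2 − 2g, so g = (2 − (-2))/2 = 2.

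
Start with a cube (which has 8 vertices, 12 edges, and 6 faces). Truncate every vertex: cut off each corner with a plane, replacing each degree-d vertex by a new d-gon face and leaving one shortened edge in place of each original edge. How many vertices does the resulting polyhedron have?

Truncation replaces each original edge-end by a new vertex, so V′ = 2E = 24.
Each original edge survives, and each old vertex of degree d contributes d new edges; summing degrees gives Σd = 2E, so E′ = E + 2E = 3E = 36.
Each original face survives and each original vertex becomes one new face: F′ = F + V = 14.

24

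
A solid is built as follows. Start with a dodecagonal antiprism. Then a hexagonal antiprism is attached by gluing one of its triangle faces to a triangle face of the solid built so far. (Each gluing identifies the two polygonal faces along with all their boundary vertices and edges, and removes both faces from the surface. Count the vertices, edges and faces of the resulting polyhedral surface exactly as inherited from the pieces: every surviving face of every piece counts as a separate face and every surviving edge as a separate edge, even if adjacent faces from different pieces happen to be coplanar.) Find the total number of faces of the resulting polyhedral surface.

A dodecagonal antiprism: V=24, E=48, F=26.
Attach a hexagonal antiprism (V=12, E=24, F=14) along a 3-gon: merge 3 vertices and 3 edges, delete both glued faces → V=33, E=69, F=38.
Check: V − E + F = 33 − 69 + 38 = 2.

38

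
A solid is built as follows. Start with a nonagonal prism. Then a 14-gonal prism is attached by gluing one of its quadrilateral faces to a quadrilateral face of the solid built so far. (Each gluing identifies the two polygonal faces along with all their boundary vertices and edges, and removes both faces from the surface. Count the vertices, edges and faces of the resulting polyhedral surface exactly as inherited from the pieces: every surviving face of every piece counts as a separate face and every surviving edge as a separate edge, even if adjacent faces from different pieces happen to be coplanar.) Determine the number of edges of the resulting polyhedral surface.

65

A nonagonal prism: V=18, E=27, F=11.
Attach a 14-gonal prism (V=28, E=42, F=16) along a 4-gon: merge 4 vertices and 4 edges, delete both glued faces → V=42, E=65, F=25.
Check: V − E + F = 42 − 65 + 25 = 2.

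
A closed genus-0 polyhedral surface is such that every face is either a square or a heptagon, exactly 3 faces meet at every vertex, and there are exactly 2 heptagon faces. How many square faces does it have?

7

Let x be the number of squares; then F = 2 + x.
Edge–face incidences: 2E = 7·2 + 4·x = 14 + 4x.
Every vertex has degree 3, so 3V = 2E.
Euler: V − E + F = 2 ⇒ (2E)/3 − E + (2 + x) = 2.
Multiply by 6: 2·(2E) − 3·(2E) + 6·(2 + x) = 12, i.e. 12 + 6x − (14 + 4x) = 12.
Collecting terms: 2x − 2 = 12, so 2x = 14, so x = 7.
Then 2E = 14 + 4·7 = 42, so E = 21, V = 2E/3 = 14, F = 2 + 7 = 9.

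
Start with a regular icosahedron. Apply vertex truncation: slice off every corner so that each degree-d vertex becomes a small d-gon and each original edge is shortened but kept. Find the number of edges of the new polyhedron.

90

The base solid has V = 12, E = 30, F = 20.
Truncation replaces each original edge-end by a new vertex, so V′ = 2E = 60.
Each original edge survives, and each old vertex of degree d contributes d new edges; summing degrees gives Σd = 2E, so E′ = E + 2E = 3E = 90.
Each original face survives and each original vertex becomes one new face: F′ = F + V = 32.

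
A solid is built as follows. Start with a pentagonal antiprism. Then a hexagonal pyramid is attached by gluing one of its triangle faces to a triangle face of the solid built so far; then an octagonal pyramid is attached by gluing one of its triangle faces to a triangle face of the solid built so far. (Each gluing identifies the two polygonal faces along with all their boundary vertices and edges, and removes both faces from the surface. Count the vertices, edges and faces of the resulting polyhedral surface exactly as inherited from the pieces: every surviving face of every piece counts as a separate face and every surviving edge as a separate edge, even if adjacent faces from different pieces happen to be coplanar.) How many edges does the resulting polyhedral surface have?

A pentagonal antiprism: V=10, E=20, F=12.
Attach a hexagonal pyramid (V=7, E=12, F=7) along a 3-gon: merge 3 vertices and 3 edges, delete both glued faces → V=14, E=29, F=17.
Attach an octagonal pyramid (V=9, E=16, F=9) along a 3-gon: merge 3 vertices and 3 edges, delete both glued faces → V=20, E=42, F=24.
Check: V − E + F = 20 − 42 + 24 = 2.

42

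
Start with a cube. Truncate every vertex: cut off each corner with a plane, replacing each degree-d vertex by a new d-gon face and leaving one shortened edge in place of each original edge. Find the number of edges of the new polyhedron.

The base solid has V = 8, E = 12, F = 6.
Truncation replaces each original edge-end by a new vertex, so V′ = 2E = 24.
Each original edge survives, and each old vertex of degree d contributes d new edges; summing degrees gives Σd = 2E, so E′ = E + 2E = 3E = 36.
Each original face survives and each original vertex becomes one new face: F′ = F + V = 14.

36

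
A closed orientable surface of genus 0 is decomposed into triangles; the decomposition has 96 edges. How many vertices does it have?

χ = 2 − 2·0 = 2, and every face is a triangle so 3F = 2E.
F = 2E/3 = 64. Then V = 2 + E − F = 2 + 96 − 64 = 34.

34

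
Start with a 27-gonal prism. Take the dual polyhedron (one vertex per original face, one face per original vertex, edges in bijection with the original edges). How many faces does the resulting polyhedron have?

The base solid has V = 54, E = 81, F = 29.
The dual swaps V and F and preserves E: V′ = F = 29, E′ = E = 81, F′ = V = 54.

54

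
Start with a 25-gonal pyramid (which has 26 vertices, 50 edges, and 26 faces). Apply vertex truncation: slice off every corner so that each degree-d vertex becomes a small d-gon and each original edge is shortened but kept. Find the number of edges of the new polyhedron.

Truncation replaces each original edge-end by a new vertex, so V′ = 2E = 100.
Each original edge survives, and each old vertex of degree d contributes d new edges; summing degrees gives Σd = 2E, so E′ = E + 2E = 3E = 150.
Each original face survives and each original vertex becomes one new face: F′ = F + V = 52.

150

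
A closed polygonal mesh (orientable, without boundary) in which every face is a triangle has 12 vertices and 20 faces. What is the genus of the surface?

0

Every face is a triangle, so 2E = 3·20 = 60, giving E = 30.
χ = V − E + F = 12 − 30 + 20 = 2.
For a closed orientable surface χ = 2 − 2g, so g = (2 − (2))/2 = 0.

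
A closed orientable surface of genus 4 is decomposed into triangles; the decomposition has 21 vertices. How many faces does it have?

54

χ = 2 − 2·4 = -6, and every face is a triangle so 3F = 2E.
V − E + F = -6 with E = 3F/2 gives 21 − (3/2 − 1)·F = -6, so F = 54 and E = 81.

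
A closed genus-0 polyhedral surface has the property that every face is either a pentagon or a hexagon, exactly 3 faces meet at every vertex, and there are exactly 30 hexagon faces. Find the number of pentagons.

12

Let x be the number of pentagons; then F = 30 + x.
Edge–face incidences: 2E = 6·30 + 5·x = 180 + 5x.
Every vertex has degree 3, so 3V = 2E.
Euler: V − E + F = 2 ⇒ (2E)/3 − E + (30 + x) = 2.
Multiply by 6: 2·(2E) − 3·(2E) + 6·(30 + x) = 12, i.e. 180 + 6x − (180 + 5x) = 12.
Collecting terms: x = 12.
Then 2E = 180 + 5·12 = 240, so E = 120, V = 2E/3 = 80, F = 30 + 12 = 42.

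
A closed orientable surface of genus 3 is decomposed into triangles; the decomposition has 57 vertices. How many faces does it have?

122

χ = 2 − 2·3 = -4, and every face is a triangle so 3F = 2E.
V − E + F = -4 with E = 3F/2 gives 57 − (3/2 − 1)·F = -4, so F = 122 and E = 183.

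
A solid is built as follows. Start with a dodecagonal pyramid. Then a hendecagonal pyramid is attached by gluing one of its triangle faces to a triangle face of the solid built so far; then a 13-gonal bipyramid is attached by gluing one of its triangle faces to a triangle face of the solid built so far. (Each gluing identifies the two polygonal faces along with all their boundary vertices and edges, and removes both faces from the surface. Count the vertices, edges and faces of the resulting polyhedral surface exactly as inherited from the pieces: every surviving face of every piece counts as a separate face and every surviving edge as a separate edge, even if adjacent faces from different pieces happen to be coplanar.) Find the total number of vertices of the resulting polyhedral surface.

A dodecagonal pyramid: V=13, E=24, F=13.
Attach a hendecagonal pyramid (V=12, E=22, F=12) along a 3-gon: merge 3 vertices and 3 edges, delete both glued faces → V=22, E=43, F=23.
Attach a 13-gonal bipyramid (V=15, E=39, F=26) along a 3-gon: merge 3 vertices and 3 edges, delete both glued faces → V=34, E=79, F=47.
Check: V − E + F = 34 − 79 + 47 = 2.

34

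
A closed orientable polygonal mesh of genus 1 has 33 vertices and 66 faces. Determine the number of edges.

For a closed orientable surface of genus 1, χ = 2 − 2·1 = 0.
E = V + F − (0) = 33 + 66 − (0) = 99.

99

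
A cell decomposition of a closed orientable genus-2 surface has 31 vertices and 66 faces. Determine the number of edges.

For a closed orientable surface of genus 2, χ = 2 − 2·2 = -2.
E = V + F − (-2) = 31 + 66 − (-2) = 99.

99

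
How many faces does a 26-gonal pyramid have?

27

A pyramid on an n-gon base has one n-gon and n triangles: V = 26 + 1 = 27, E = 2·26 = 52, F = 26 + 1 = 27.
Check: V − E + F = 27 − 52 + 27 = 2.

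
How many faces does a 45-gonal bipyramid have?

90

A bipyramid over an n-gon has 2n triangular faces and n + 2 vertices: V = 45 + 2 = 47, E = 3·45 = 135, F = 2·45 = 90.
Check: V − E + F = 47 − 135 + 90 = 2.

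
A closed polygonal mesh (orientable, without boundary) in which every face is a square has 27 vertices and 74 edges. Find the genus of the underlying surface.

Every face is a square and each edge borders two faces, so 4F = 2·74, giving F = 37.
χ = V − E + F = 27 − 74 + 37 = -10.
For a closed orientable surface χ = 2 − 2g, so g = (2 − (-10))/2 = 6.

6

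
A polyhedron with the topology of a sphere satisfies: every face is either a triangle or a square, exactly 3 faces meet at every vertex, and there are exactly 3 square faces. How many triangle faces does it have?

2

Let x be the number of triangles; then F = 3 + x.
Edge–face incidences: 2E = 4·3 + 3·x = 12 + 3x.
Every vertex has degree 3, so 3V = 2E.
Euler: V − E + F = 2 ⇒ (2E)/3 − E + (3 + x) = 2.
Multiply by 6: 2·(2E) − 3·(2E) + 6·(3 + x) = 12, i.e. 18 + 6x − (12 + 3x) = 12.
Collecting terms: 3x + 6 = 12, so 3x = 6, so x = 2.
Then 2E = 12 + 3·2 = 18, so E = 9, V = 2E/3 = 6, F = 3 + 2 = 5.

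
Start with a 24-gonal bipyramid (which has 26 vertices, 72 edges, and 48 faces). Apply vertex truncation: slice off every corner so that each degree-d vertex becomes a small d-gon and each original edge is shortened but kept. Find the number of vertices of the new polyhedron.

144

Truncation replaces each original edge-end by a new vertex, so V′ = 2E = 144.
Each original edge survives, and each old vertex of degree d contributes d new edges; summing degrees gives Σd = 2E, so E′ = E + 2E = 3E = 216.
Each original face survives and each original vertex becomes one new face: F′ = F + V = 74.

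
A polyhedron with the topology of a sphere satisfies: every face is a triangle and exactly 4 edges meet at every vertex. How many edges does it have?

12

Each face has 3 edges and each edge borders two faces, so 2E = 3F.
Each vertex has degree 4, so 4V = 2E and hence V = 3F/4.
Euler: V − E + F = 2 ⇒ (3F/4) − (3F/2) + F = 2.
Multiply by 8: (6 − 12 + 8)F = 16, i.e. 2F = 16.
So F = 8, E = 3·8/2 = 12, V = 3·8/4 = 6.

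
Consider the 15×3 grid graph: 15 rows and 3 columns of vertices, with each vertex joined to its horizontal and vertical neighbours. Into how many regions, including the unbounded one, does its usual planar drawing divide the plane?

The grid has V = 15·3 = 45 vertices and E = 15·2 + 3·14 = 72 edges.
F = 2 − V + E = 2 − 45 + 72 = 29.

29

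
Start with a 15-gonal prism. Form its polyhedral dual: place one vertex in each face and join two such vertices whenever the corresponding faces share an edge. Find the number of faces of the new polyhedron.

The base solid has V = 30, E = 45, F = 17.
The dual swaps V and F and preserves E: V′ = F = 17, E′ = E = 45, F′ = V = 30.

30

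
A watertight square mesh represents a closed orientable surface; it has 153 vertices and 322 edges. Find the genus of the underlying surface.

Every face is a square and each edge borders two faces, so 4F = 2·322, giving F = 161.
χ = V − E + F = 153 − 322 + 161 = -8.
For a closed orientable surface χ = 2 − 2g, so g = (2 − (-8))/2 = 5.

5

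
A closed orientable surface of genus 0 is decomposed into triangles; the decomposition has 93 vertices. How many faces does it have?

χ = 2 − 2·0 = 2, and every face is a triangle so 3F = 2E.
V − E + F = 2 with E = 3F/2 gives 93 − (3/2 − 1)·F = 2, so F = 182 and E = 273.

182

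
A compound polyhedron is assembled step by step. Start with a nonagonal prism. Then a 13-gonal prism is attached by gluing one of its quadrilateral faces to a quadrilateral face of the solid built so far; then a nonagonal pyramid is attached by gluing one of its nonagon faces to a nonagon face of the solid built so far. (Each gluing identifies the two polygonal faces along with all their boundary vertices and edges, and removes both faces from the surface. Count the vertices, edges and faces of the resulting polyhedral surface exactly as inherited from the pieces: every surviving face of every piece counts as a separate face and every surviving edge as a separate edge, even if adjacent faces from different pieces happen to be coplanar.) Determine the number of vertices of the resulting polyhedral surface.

41

A nonagonal prism: V=18, E=27, F=11.
Attach a 13-gonal prism (V=26, E=39, F=15) along a 4-gon: merge 4 vertices and 4 edges, delete both glued faces → V=40, E=62, F=24.
Attach a nonagonal pyramid (V=10, E=18, F=10) along a 9-gon: merge 9 vertices and 9 edges, delete both glued faces → V=41, E=71, F=32.
Check: V − E + F = 41 − 71 + 32 = 2.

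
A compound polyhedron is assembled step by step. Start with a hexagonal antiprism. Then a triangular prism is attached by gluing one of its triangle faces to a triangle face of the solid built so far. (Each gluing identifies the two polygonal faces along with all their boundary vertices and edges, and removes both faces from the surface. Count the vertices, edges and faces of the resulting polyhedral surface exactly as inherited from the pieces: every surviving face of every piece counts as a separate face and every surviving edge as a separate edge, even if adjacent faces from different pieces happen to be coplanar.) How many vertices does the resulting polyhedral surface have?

15

A hexagonal antiprism: V=12, E=24, F=14.
Attach a triangular prism (V=6, E=9, F=5) along a 3-gon: merge 3 vertices and 3 edges, delete both glued faces → V=15, E=30, F=17.
Check: V − E + F = 15 − 30 + 17 = 2.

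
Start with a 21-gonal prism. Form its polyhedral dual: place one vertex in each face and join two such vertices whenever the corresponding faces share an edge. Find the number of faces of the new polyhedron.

The base solid has V = 42, E = 63, F = 23.
The dual swaps V and F and preserves E: V′ = F = 23, E′ = E = 63, F′ = V = 42.

42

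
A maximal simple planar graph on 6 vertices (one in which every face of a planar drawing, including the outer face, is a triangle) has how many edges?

In a plane triangulation 3F = 2E and V − E + F = 2, so E = 3V − 6 = 3·6 − 6 = 12.

12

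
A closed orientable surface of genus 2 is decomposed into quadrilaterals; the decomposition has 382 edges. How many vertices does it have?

χ = 2 − 2·2 = -2, and every face is a square so 4F = 2E.
F = 2E/4 = 191. Then V = -2 + E − F = -2 + 382 − 191 = 189.

189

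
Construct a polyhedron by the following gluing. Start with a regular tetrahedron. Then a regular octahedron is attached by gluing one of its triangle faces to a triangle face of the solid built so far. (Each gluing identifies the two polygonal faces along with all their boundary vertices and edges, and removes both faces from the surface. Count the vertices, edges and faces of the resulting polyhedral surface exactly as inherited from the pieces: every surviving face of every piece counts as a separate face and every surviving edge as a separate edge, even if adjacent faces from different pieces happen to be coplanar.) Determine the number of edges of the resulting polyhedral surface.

A regular tetrahedron: V=4, E=6, F=4.
Attach a regular octahedron (V=6, E=12, F=8) along a 3-gon: merge 3 vertices and 3 edges, delete both glued faces → V=7, E=15, F=10.
Check: V − E + F = 7 − 15 + 10 = 2.

15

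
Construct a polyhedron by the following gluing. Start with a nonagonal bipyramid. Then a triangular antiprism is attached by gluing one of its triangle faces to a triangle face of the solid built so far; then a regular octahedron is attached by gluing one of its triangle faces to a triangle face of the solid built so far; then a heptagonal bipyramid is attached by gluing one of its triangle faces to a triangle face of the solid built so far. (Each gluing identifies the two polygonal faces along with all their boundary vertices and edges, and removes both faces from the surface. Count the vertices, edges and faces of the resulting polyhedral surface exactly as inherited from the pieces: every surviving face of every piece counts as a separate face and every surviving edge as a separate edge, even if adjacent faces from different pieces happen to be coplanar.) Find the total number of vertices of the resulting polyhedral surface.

23

A nonagonal bipyramid: V=11, E=27, F=18.
Attach a triangular antiprism (V=6, E=12, F=8) along a 3-gon: merge 3 vertices and 3 edges, delete both glued faces → V=14, E=36, F=24.
Attach a regular octahedron (V=6, E=12, F=8) along a 3-gon: merge 3 vertices and 3 edges, delete both glued faces → V=17, E=45, F=30.
Attach a heptagonal bipyramid (V=9, E=21, F=14) along a 3-gon: merge 3 vertices and 3 edges, delete both glued faces → V=23, E=63, F=42.
Check: V − E + F = 23 − 63 + 42 = 2.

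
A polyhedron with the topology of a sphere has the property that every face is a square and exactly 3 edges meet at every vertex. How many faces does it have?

Each face has 4 edges and each edge borders two faces, so 2E = 4F.
Each vertex has degree 3, so 3V = 2E and hence V = 4F/3.
Euler: V − E + F = 2 ⇒ (4F/3) − (4F/2) + F = 2.
Multiply by 6: (8 − 12 + 6)F = 12, i.e. 2F = 12.
So F = 6, E = 4·6/2 = 12, V = 4·6/3 = 8.

6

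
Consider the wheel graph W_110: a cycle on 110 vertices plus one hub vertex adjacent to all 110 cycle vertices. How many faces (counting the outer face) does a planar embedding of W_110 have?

W_110 has V = 110 + 1 = 111 vertices and E = 2·110 = 220 edges.
By Euler's formula F = 2 − V + E = 2 − 111 + 220 = 111.

111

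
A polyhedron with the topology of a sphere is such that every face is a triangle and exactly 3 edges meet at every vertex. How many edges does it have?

6

Each face has 3 edges and each edge borders two faces, so 2E = 3F.
Each vertex has degree 3, so 3V = 2E and hence V = 3F/3.
Euler: V − E + F = 2 ⇒ (3F/3) − (3F/2) + F = 2.
Multiply by 6: (6 − 9 + 6)F = 12, i.e. 3F = 12.
So F = 4, E = 3·4/2 = 6, V = 3·4/3 = 4.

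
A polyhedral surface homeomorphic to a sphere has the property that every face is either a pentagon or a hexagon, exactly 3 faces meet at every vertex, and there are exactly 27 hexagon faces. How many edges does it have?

111

Let x be the number of pentagons; then F = 27 + x.
Edge–face incidences: 2E = 6·27 + 5·x = 162 + 5x.
Every vertex has degree 3, so 3V = 2E.
Euler: V − E + F = 2 ⇒ (2E)/3 − E + (27 + x) = 2.
Multiply by 6: 2·(2E) − 3·(2E) + 6·(27 + x) = 12, i.e. 162 + 6x − (162 + 5x) = 12.
Collecting terms: x = 12.
Then 2E = 162 + 5·12 = 222, so E = 111, V = 2E/3 = 74, F = 27 + 12 = 39.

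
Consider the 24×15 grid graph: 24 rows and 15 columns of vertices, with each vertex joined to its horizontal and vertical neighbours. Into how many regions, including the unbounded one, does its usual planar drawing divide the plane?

323

The grid has V = 24·15 = 360 vertices and E = 24·14 + 15·23 = 681 edges.
F = 2 − V + E = 2 − 360 + 681 = 323.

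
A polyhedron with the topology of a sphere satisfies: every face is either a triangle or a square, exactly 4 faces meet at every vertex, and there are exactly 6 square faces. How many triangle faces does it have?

8

Let x be the number of triangles; then F = 6 + x.
Edge–face incidences: 2E = 4·6 + 3·x = 24 + 3x.
Every vertex has degree 4, so 4V = 2E.
Euler: V − E + F = 2 ⇒ (2E)/4 − E + (6 + x) = 2.
Multiply by 8: 2·(2E) − 4·(2E) + 8·(6 + x) = 16, i.e. 48 + 8x − 2·(24 + 3x) = 16.
Collecting terms: 2x = 16, so x = 8.
Then 2E = 24 + 3·8 = 48, so E = 24, V = 2E/4 = 12, F = 6 + 8 = 14.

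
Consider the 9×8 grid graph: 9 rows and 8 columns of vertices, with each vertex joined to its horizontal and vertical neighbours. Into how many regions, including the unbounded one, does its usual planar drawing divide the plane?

The grid has V = 9·8 = 72 vertices and E = 9·7 + 8·8 = 127 edges.
F = 2 − V + E = 2 − 72 + 127 = 57.

57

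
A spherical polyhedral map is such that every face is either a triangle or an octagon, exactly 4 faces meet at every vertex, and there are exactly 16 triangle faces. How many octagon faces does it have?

2

Let x be the number of octagons; then F = 16 + x.
Edge–face incidences: 2E = 3·16 + 8·x = 48 + 8x.
Every vertex has degree 4, so 4V = 2E.
Euler: V − E + F = 2 ⇒ (2E)/4 − E + (16 + x) = 2.
Multiply by 8: 2·(2E) − 4·(2E) + 8·(16 + x) = 16, i.e. 128 + 8x − 2·(48 + 8x) = 16.
Collecting terms: −8x + 32 = 16, so −8x = −16, so x = 2.
Then 2E = 48 + 8·2 = 64, so E = 32, V = 2E/4 = 16, F = 16 + 2 = 18.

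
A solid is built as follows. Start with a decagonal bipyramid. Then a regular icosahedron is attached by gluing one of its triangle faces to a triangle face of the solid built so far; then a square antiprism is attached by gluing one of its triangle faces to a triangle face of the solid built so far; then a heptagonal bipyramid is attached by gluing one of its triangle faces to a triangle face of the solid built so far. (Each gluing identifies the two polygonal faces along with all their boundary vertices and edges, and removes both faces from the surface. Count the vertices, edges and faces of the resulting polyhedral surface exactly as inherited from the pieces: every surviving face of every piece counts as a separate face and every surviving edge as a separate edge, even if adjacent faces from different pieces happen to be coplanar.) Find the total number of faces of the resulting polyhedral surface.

A decagonal bipyramid: V=12, E=30, F=20.
Attach a regular icosahedron (V=12, E=30, F=20) along a 3-gon: merge 3 vertices and 3 edges, delete both glued faces → V=21, E=57, F=38.
Attach a square antiprism (V=8, E=16, F=10) along a 3-gon: merge 3 vertices and 3 edges, delete both glued faces → V=26, E=70, F=46.
Attach a heptagonal bipyramid (V=9, E=21, F=14) along a 3-gon: merge 3 vertices and 3 edges, delete both glued faces → V=32, E=88, F=58.
Check: V − E + F = 32 − 88 + 58 = 2.

58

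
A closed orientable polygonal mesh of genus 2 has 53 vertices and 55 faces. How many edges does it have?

For a closed orientable surface of genus 2, χ = 2 − 2·2 = -2.
E = V + F − (-2) = 53 + 55 − (-2) = 110.

110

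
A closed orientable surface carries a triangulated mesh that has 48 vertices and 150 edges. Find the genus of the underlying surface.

Every face is a triangle and each edge borders two faces, so 3F = 2·150, giving F = 100.
χ = V − E + F = 48 − 150 + 100 = -2.
For a closed orientable surface χ = 2 − 2g, so g = (2 − (-2))/2 = 2.

2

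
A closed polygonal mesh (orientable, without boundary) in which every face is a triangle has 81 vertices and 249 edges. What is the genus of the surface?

2

Every face is a triangle and each edge borders two faces, so 3F = 2·249, giving F = 166.
χ = V − E + F = 81 − 249 + 166 = -2.
For a closed orientable surface χ = 2 − 2g, so g = (2 − (-2))/2 = 2.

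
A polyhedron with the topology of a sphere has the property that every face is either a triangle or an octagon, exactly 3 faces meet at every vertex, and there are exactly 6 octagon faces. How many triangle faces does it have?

Let x be the number of triangles; then F = 6 + x.
Edge–face incidences: 2E = 8·6 + 3·x = 48 + 3x.
Every vertex has degree 3, so 3V = 2E.
Euler: V − E + F = 2 ⇒ (2E)/3 − E + (6 + x) = 2.
Multiply by 6: 2·(2E) − 3·(2E) + 6·(6 + x) = 12, i.e. 36 + 6x − (48 + 3x) = 12.
Collecting terms: 3x − 12 = 12, so 3x = 24, so x = 8.
Then 2E = 48 + 3·8 = 72, so E = 36, V = 2E/3 = 24, F = 6 + 8 = 14.

8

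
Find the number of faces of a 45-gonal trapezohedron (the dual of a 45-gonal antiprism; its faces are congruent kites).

The n-trapezohedron (dual of the n-antiprism) has V = 2·45 + 2 = 92, E = 4·45 = 180, F = 2·45 = 90.

90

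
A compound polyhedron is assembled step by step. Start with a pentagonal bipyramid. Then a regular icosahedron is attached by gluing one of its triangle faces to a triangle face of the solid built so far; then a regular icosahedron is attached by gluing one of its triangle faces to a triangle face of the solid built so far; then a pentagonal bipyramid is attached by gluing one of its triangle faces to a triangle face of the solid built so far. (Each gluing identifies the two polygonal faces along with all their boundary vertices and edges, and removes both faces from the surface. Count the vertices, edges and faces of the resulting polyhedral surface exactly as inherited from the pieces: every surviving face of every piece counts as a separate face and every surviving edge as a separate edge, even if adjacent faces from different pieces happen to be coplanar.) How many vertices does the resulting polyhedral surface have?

29

A pentagonal bipyramid: V=7, E=15, F=10.
Attach a regular icosahedron (V=12, E=30, F=20) along a 3-gon: merge 3 vertices and 3 edges, delete both glued faces → V=16, E=42, F=28.
Attach a regular icosahedron (V=12, E=30, F=20) along a 3-gon: merge 3 vertices and 3 edges, delete both glued faces → V=25, E=69, F=46.
Attach a pentagonal bipyramid (V=7, E=15, F=10) along a 3-gon: merge 3 vertices and 3 edges, delete both glued faces → V=29, E=81, F=54.
Check: V − E + F = 29 − 81 + 54 = 2.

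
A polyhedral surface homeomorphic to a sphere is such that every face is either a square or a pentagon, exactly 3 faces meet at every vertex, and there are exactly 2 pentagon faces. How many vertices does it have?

Let x be the number of squares; then F = 2 + x.
Edge–face incidences: 2E = 5·2 + 4·x = 10 + 4x.
Every vertex has degree 3, so 3V = 2E.
Euler: V − E + F = 2 ⇒ (2E)/3 − E + (2 + x) = 2.
Multiply by 6: 2·(2E) − 3·(2E) + 6·(2 + x) = 12, i.e. 12 + 6x − (10 + 4x) = 12.
Collecting terms: 2x + 2 = 12, so 2x = 10, so x = 5.
Then 2E = 10 + 4·5 = 30, so E = 15, V = 2E/3 = 10, F = 2 + 5 = 7.

10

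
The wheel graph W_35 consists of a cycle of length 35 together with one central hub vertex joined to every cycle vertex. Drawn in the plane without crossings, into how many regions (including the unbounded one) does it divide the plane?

W_35 has V = 35 + 1 = 36 vertices and E = 2·35 = 70 edges.
By Euler's formula F = 2 − V + E = 2 − 36 + 70 = 36.

36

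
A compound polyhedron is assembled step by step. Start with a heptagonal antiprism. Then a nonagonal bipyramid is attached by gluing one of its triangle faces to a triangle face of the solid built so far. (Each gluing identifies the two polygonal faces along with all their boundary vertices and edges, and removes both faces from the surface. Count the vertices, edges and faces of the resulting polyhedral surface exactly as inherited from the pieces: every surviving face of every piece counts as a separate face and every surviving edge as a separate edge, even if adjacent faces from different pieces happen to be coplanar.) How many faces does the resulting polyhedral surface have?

32

A heptagonal antiprism: V=14, E=28, F=16.
Attach a nonagonal bipyramid (V=11, E=27, F=18) along a 3-gon: merge 3 vertices and 3 edges, delete both glued faces → V=22, E=52, F=32.
Check: V − E + F = 22 − 52 + 32 = 2.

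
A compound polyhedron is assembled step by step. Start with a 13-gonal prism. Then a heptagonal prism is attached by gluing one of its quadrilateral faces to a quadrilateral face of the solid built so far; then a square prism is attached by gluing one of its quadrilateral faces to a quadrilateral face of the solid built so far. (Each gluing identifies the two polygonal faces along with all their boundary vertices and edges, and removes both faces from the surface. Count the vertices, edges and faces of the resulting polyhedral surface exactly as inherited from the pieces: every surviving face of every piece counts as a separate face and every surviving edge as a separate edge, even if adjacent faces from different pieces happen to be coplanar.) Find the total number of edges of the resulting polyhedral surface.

64

A 13-gonal prism: V=26, E=39, F=15.
Attach a heptagonal prism (V=14, E=21, F=9) along a 4-gon: merge 4 vertices and 4 edges, delete both glued faces → V=36, E=56, F=22.
Attach a square prism (V=8, E=12, F=6) along a 4-gon: merge 4 vertices and 4 edges, delete both glued faces → V=40, E=64, F=26.
Check: V − E + F = 40 − 64 + 26 = 2.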